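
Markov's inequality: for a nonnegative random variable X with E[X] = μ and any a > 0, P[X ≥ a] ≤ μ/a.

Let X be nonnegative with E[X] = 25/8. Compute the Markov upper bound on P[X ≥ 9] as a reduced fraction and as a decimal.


μ = E[X] = 25/8, a = 9.
Markov: P[X ≥ 9] ≤ μ/a = (25/8)/9 = 25/72.
Numerically: ≈ 0.347222.
(Since a = 9 > μ = 3.125000, the bound 25/72 is < 1 and informative.)

P[X ≥ 9] ≤ 25/72 ≈ 0.347222.


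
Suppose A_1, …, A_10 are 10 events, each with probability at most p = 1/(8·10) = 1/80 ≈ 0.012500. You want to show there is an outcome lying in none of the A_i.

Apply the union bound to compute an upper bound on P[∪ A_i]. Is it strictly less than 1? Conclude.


Union bound: P[∪_{i=1}^{10} A_i] ≤ Σ_i P[A_i] ≤ 10·p = 10·(1/80) = 1/8.
Numerically: 1/8 ≈ 0.125000.
Is 1/8 < 1? YES.
Since P[∪ A_i] ≤ 1/8 < 1, the complement has P[∩ A_i^c] ≥ 1 − 1/8 = 7/8 > 0, so some outcome avoids every A_i.

10·p = 1/8 ≈ 0.125000; existence CERTIFIED by the union bound.


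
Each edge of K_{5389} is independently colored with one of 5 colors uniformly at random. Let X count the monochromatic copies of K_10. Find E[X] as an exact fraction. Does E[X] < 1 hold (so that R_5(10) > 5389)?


E[X] = C(5389, 10) · 5^{1 − 45} = 5645340767466558997768874792926 · 5^{−44} = 5645340767466558997768874792926/5684341886080801486968994140625.
As a reduced fraction: E[X] = 5645340767466558997768874792926/5684341886080801486968994140625 ≈ 0.993139.
Is E[X] < 1? YES.
Since E[X] < 1, there exists a 5-coloring of K_{5389} with no monochromatic K_10; hence R_5(10) > 5389.

E[X] = 5645340767466558997768874792926/5684341886080801486968994140625 ≈ 0.993139; E[X] < 1, so R_5(10) > 5389.


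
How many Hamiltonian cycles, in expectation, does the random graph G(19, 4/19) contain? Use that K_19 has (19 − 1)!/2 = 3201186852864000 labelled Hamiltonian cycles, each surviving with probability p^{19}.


K_19 has (19 − 1)!/2 = 3201186852864000 labelled Hamiltonian cycles.
For each such Hamiltonian cycle H, let X_H = 1 if all 19 edges of H are present in G. Then P[X_H = 1] = p^{19} = (4/19)^{19} = 274877906944/1978419655660313589123979.
Summing the indicators: E[X] = Σ_H E[X_H] = 3201186852864000 · p^{19} = 3201186852864000 · 274877906944/1978419655660313589123979 = 879935541851906811887616000/1978419655660313589123979.
Numerically: E[X] ≈ 444.77.

E[X] = 3201186852864000 · (4/19)^{19} = 879935541851906811887616000/1978419655660313589123979 ≈ 444.77.


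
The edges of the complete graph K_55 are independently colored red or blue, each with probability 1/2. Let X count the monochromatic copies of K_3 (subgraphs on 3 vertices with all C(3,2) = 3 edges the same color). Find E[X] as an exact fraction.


Let X = Σ_S X_S over the C(55, 3) = 26235 subsets S of size 3, where X_S = 1 if the K_3 on S is monochromatic.
For a fixed S, the K_3 on S has C(3, 2) = 3 edges. P[all 3 edges red] = (1/2)^3, and likewise for blue, so P[monochromatic] = 2·(1/2)^3 = 2^{1 − 3} = 1/4.
By linearity: E[X] = C(55, 3) · 2^{1 − 3} = 26235 · 1/4 = 26235/4.
Numerically: E[X] ≈ 6558.750000.

E[X] = C(55,3)·2^(1−C(3,2)) = 26235/4 ≈ 6558.750000.


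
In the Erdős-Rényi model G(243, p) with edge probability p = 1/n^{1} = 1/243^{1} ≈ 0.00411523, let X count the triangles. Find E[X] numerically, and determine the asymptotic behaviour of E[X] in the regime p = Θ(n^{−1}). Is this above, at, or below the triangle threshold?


Number of potential triangles: C(243, 3) = 2362041.
Each occurs with probability p³ ≈ (0.00411523)³ ≈ 6.96917194e-08.
By linearity: E[X] = C(243, 3)·p³ ≈ 2362041 · 6.96917194e-08 ≈ 0.164615.
Here α = 1, so p = 1/n is exactly at the triangle threshold p ~ 1/n. Asymptotically E[X] → c³/6 = 1³/6 = 1/6 ≈ 0.166667, a bounded constant. In this regime the triangle count is asymptotically Poisson(c³/6).

E[X] ≈ 0.164615; in regime p = Θ(1/n^{1}) E[X] stays bounded (at the triangle threshold p ~ 1/n).


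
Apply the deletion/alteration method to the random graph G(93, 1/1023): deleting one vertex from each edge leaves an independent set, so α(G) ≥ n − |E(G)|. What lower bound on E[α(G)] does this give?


E[|E(G)|] = C(93, 2)·p = 4278 · (1/1023) = 46/11.
E[α(G)] ≥ n − E[|E(G)|] = 93 − 46/11 = 977/11.
Numerically: ≈ 88.8182.
(This is only a lower bound; the true E[α(G)] may be larger.)

E[α(G)] ≥ 977/11 ≈ 88.8182.


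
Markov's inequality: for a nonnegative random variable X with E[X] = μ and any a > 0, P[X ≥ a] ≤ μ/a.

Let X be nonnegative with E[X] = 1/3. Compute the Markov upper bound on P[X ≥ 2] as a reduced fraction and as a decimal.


μ = E[X] = 1/3, a = 2.
Markov: P[X ≥ 2] ≤ μ/a = (1/3)/2 = 1/6.
Numerically: ≈ 0.166667.
(Since a = 2 > μ = 0.333333, the bound 1/6 is < 1 and informative.)

P[X ≥ 2] ≤ 1/6 ≈ 0.166667.


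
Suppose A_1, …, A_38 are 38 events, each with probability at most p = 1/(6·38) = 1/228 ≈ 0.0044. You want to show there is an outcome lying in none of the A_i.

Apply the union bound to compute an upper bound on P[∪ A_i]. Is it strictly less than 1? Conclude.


Union bound: P[∪_{i=1}^{38} A_i] ≤ Σ_i P[A_i] ≤ 38·p = 38·(1/228) = 1/6.
Numerically: 1/6 ≈ 0.1667.
Is 1/6 < 1? YES.
Since P[∪ A_i] ≤ 1/6 < 1, the complement has P[∩ A_i^c] ≥ 1 − 1/6 = 5/6 > 0, so some outcome avoids every A_i.

38·p = 1/6 ≈ 0.1667; existence CERTIFIED by the union bound.


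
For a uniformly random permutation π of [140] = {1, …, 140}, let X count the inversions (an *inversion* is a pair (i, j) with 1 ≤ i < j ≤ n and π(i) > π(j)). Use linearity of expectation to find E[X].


Write X = Σ X_I over the C(140, 2) = 9730 pairs i < j, with X_I the indicator of one inversion.
There are 9730 indicators.
For each fixed pair i < j, the values π(i) and π(j) are two distinct elements of {1, …, 140} in uniformly random order; by symmetry P[π(i) > π(j)] = 1/2.
By linearity: E[X] = 9730 · (1/2) = C(140, 2) · (1/2) = 9730/2 = 4865 ≈ 4865.000000.

E[X] = 4865 = 4865.000000.


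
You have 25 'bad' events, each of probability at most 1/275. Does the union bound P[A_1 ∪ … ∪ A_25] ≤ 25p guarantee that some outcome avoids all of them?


Union bound: P[∪_{i=1}^{25} A_i] ≤ Σ_i P[A_i] ≤ 25·p = 25·(1/275) = 1/11.
Numerically: 1/11 ≈ 0.090909.
Is 1/11 < 1? YES.
Since P[∪ A_i] ≤ 1/11 < 1, the complement has P[∩ A_i^c] ≥ 1 − 1/11 = 10/11 > 0, so some outcome avoids every A_i.

25·p = 1/11 ≈ 0.090909; existence CERTIFIED by the union bound.


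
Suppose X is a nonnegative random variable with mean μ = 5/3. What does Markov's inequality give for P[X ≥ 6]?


μ = E[X] = 5/3, a = 6.
Markov: P[X ≥ 6] ≤ μ/a = (5/3)/6 = 5/18.
Numerically: ≈ 0.27778.
(Since a = 6 > μ = 1.66667, the bound 5/18 is < 1 and informative.)

P[X ≥ 6] ≤ 5/18 ≈ 0.27778.


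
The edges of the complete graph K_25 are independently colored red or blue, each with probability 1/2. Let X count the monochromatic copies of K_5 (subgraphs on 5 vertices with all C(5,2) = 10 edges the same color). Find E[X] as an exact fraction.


Let X = Σ_S X_S over the C(25, 5) = 53130 subsets S of size 5, where X_S = 1 if the K_5 on S is monochromatic.
For a fixed S, the K_5 on S has C(5, 2) = 10 edges. P[all 10 edges red] = (1/2)^10, and likewise for blue, so P[monochromatic] = 2·(1/2)^10 = 2^{1 − 10} = 1/512.
By linearity of expectation: E[X] = C(25, 5) · 2^{1 − 10} = 53130 · 1/512 = 26565/256.
Numerically: E[X] ≈ 103.76953.

E[X] = C(25,5)·2^(1−C(5,2)) = 26565/256 ≈ 103.76953.


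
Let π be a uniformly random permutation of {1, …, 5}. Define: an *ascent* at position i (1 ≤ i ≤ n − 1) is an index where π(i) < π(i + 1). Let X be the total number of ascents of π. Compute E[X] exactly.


Write X = Σ X_I over i = 1, …, 4, with X_I the indicator of one ascent.
There are 4 indicators.
For each fixed i, the pair (π(i), π(i+1)) is a uniformly random ordered pair of distinct values from {1, …, 5}; by symmetry P[π(i) < π(i+1)] = 1/2.
By linearity: E[X] = 4 · (1/2) = (5 − 1) · (1/2) = 2 ≈ 2.000.

E[X] = 2 = 2.000.


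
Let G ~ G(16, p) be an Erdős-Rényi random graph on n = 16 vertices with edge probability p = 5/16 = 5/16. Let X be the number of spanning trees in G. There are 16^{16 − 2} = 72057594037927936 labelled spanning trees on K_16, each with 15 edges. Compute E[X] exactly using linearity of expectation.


K_16 has 16^{16 − 2} = 72057594037927936 labelled spanning trees.
For each such spanning tree H, let X_H = 1 if all 15 edges of H are present in G. Then P[X_H = 1] = p^{15} = (5/16)^{15} = 30517578125/1152921504606846976.
Summing the indicators: E[X] = Σ_H E[X_H] = 72057594037927936 · p^{15} = 72057594037927936 · 30517578125/1152921504606846976 = 30517578125/16.
Numerically: E[X] ≈ 1.91e+09.

E[X] = 72057594037927936 · (5/16)^{15} = 30517578125/16 ≈ 1.91e+09.


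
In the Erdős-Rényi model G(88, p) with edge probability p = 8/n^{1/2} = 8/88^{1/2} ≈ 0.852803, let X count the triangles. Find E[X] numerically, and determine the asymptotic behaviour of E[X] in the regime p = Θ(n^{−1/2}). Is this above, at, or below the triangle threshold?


Number of potential triangles: C(88, 3) = 109736.
Each occurs with probability p³ ≈ (0.852803)³ ≈ 6.20220266e-01.
By linearity: E[X] = C(88, 3)·p³ ≈ 109736 · 6.20220266e-01 ≈ 68060.491084.
Since α = 1/2 < 1, p = c/n^{1/2} ≫ 1/n is above the triangle threshold p ~ 1/n. Asymptotically E[X] ~ (c³/6)·n^{3(1−α)} = (8³/6)·n^{1.5} → ∞; triangles are abundant w.h.p.

E[X] ≈ 68060.491084; in regime p = Θ(1/n^{1/2}) E[X] diverges (above the triangle threshold p ~ 1/n).


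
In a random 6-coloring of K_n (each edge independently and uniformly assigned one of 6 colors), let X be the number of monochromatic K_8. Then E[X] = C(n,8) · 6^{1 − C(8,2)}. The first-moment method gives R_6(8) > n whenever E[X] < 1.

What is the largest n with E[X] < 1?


We need C(n, 8) · 6^{1 − 28} < 1, i.e. C(n, 8) < 6^{28 − 1} = 1023490369077469249536.
Check values of n near the boundary:
  n = 1593: C(1593, 8) = 1010555394551193970323; 1010555394551193970323 < 1023490369077469249536? YES
  n = 1594: C(1594, 8) = 1015652773590544255167; 1015652773590544255167 < 1023490369077469249536? YES
  n = 1595: C(1595, 8) = 1020772636343363633895; 1020772636343363633895 < 1023490369077469249536? YES
  n = 1596: C(1596, 8) = 1025915067760710553965; 1025915067760710553965 < 1023490369077469249536? NO
  n = 1597: C(1597, 8) = 1031080153060953275445; 1031080153060953275445 < 1023490369077469249536? NO
The largest n with C(n, 8) < 1023490369077469249536 is n = 1595 (where E[X] = 113419181815929292655/113721152119718805504 ≈ 0.997). Hence R_6(8) > 1595, i.e. R_6(8) ≥ 1596.

Largest n = 1595; hence R_6(8) > 1595.


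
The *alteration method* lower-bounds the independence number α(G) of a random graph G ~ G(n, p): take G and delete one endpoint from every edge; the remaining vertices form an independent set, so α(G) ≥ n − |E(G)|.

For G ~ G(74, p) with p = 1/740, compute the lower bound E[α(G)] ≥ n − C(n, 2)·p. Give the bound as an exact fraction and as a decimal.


E[|E(G)|] = C(74, 2)·p = 2701 · (1/740) = 73/20.
E[α(G)] ≥ n − E[|E(G)|] = 74 − 73/20 = 1407/20.
Numerically: ≈ 70.35000.
(This is only a lower bound; the true E[α(G)] may be larger.)

E[α(G)] ≥ 1407/20 ≈ 70.35000.


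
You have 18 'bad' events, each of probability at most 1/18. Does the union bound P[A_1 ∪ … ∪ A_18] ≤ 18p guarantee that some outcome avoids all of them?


Union bound: P[∪_{i=1}^{18} A_i] ≤ Σ_i P[A_i] ≤ 18·p = 18·(1/18) = 1.
Numerically: 1 ≈ 1.0000.
Is 1 < 1? NO.
Since the bound 1 is ≥ 1, the union bound is uninformative here; it does NOT by itself certify existence.

18·p = 1 ≈ 1.0000; existence NOT certified by the union bound.


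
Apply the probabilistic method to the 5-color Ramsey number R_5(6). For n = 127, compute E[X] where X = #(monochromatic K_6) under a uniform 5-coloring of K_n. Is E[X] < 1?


E[X] = C(127, 6) · 5^{1 − 15} = 5169379425 · 5^{−14} = 5169379425/6103515625.
As a reduced fraction: E[X] = 206775177/244140625 ≈ 0.8470.
Is E[X] < 1? YES.
Since E[X] < 1, there exists a 5-coloring of K_{127} with no monochromatic K_6; hence R_5(6) > 127.

E[X] = 206775177/244140625 ≈ 0.8470; E[X] < 1, so R_5(6) > 127.


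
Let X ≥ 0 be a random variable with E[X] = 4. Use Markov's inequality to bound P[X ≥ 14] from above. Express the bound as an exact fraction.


μ = E[X] = 4, a = 14.
Markov: P[X ≥ 14] ≤ μ/a = (4)/14 = 2/7.
Numerically: ≈ 0.28571.
(Since a = 14 > μ = 4.00000, the bound 2/7 is < 1 and informative.)

P[X ≥ 14] ≤ 2/7 ≈ 0.28571.


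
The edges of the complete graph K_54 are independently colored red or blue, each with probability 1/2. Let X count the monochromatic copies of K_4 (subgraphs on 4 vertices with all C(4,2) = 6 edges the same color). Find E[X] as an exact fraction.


Let X = Σ_S X_S over the C(54, 4) = 316251 subsets S of size 4, where X_S = 1 if the K_4 on S is monochromatic.
For a fixed S, the K_4 on S has C(4, 2) = 6 edges. P[all 6 edges red] = (1/2)^6, and likewise for blue, so P[monochromatic] = 2·(1/2)^6 = 2^{1 − 6} = 1/32.
Summing: E[X] = C(54, 4) · 2^{1 − 6} = 316251 · 1/32 = 316251/32.
Numerically: E[X] ≈ 9882.843750.

E[X] = C(54,4)·2^(1−C(4,2)) = 316251/32 ≈ 9882.843750.


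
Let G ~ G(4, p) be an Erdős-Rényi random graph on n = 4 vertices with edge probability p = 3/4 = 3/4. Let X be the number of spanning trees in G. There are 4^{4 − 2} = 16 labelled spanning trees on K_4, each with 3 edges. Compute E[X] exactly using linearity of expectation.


K_4 has 4^{4 − 2} = 16 labelled spanning trees.
For each such spanning tree H, let X_H = 1 if all 3 edges of H are present in G. Then P[X_H = 1] = p^{3} = (3/4)^{3} = 27/64.
Summing the indicators: E[X] = Σ_H E[X_H] = 16 · p^{3} = 16 · 27/64 = 27/4.
Numerically: E[X] ≈ 6.75.

E[X] = 16 · (3/4)^{3} = 27/4 ≈ 6.75.


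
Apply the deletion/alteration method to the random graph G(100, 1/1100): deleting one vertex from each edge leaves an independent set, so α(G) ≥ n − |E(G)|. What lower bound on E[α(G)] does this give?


E[|E(G)|] = C(100, 2)·p = 4950 · (1/1100) = 9/2.
E[α(G)] ≥ n − E[|E(G)|] = 100 − 9/2 = 191/2.
Numerically: ≈ 95.500.
(This is only a lower bound; the true E[α(G)] may be larger.)

E[α(G)] ≥ 191/2 ≈ 95.500.


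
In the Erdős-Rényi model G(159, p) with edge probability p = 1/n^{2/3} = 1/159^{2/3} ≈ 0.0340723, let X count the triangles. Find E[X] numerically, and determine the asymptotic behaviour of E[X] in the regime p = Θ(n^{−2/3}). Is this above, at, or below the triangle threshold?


Number of potential triangles: C(159, 3) = 657359.
Each occurs with probability p³ ≈ (0.0340723)³ ≈ 3.95553973e-05.
By linearity: E[X] = C(159, 3)·p³ ≈ 657359 · 3.95553973e-05 ≈ 26.002096.
Since α = 2/3 < 1, p = c/n^{2/3} ≫ 1/n is above the triangle threshold p ~ 1/n. Asymptotically E[X] ~ (c³/6)·n^{3(1−α)} = (1³/6)·n^{1} → ∞; triangles are abundant w.h.p.

E[X] ≈ 26.002096; in regime p = Θ(1/n^{2/3}) E[X] diverges (above the triangle threshold p ~ 1/n).


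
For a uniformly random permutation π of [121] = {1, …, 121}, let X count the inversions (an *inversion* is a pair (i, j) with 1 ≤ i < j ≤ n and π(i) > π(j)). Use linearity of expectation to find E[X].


Write X = Σ X_I over the C(121, 2) = 7260 pairs i < j, with X_I the indicator of one inversion.
There are 7260 indicators.
For each fixed pair i < j, the values π(i) and π(j) are two distinct elements of {1, …, 121} in uniformly random order; by symmetry P[π(i) > π(j)] = 1/2.
By linearity: E[X] = 7260 · (1/2) = C(121, 2) · (1/2) = 7260/2 = 3630 ≈ 3630.0000.

E[X] = 3630 = 3630.0000.


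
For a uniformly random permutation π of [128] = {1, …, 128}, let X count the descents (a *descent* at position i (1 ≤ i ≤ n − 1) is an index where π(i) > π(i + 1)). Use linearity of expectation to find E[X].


Write X = Σ X_I over i = 1, …, 127, with X_I the indicator of one descent.
There are 127 indicators.
For each fixed i, the pair (π(i), π(i+1)) is a uniformly random ordered pair of distinct values from {1, …, 128}; by symmetry P[π(i) > π(i+1)] = 1/2.
By linearity: E[X] = 127 · (1/2) = (128 − 1) · (1/2) = 127/2 ≈ 63.5000.

E[X] = 127/2 = 63.5000.


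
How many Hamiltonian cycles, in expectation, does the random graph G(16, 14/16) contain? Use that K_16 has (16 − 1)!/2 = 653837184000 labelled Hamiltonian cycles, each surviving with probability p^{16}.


K_16 has (16 − 1)!/2 = 653837184000 labelled Hamiltonian cycles.
For each such Hamiltonian cycle H, let X_H = 1 if all 16 edges of H are present in G. Then P[X_H = 1] = p^{16} = (7/8)^{16} = 33232930569601/281474976710656.
By linearity: E[X] = Σ_H E[X_H] = 653837184000 · p^{16} = 653837184000 · 33232930569601/281474976710656 = 21219654042671322112875/274877906944.
Numerically: E[X] ≈ 7.72e+10.

E[X] = 653837184000 · (7/8)^{16} = 21219654042671322112875/274877906944 ≈ 7.72e+10.


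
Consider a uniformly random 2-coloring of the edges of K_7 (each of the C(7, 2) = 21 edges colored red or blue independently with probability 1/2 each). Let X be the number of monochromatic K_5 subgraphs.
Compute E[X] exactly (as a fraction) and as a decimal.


Let X = Σ_S X_S over the C(7, 5) = 21 subsets S of size 5, where X_S = 1 if the K_5 on S is monochromatic.
For a fixed S, the K_5 on S has C(5, 2) = 10 edges. P[all 10 edges red] = (1/2)^10, and likewise for blue, so P[monochromatic] = 2·(1/2)^10 = 2^{1 − 10} = 1/512.
Summing: E[X] = C(7, 5) · 2^{1 − 10} = 21 · 1/512 = 21/512.
Numerically: E[X] ≈ 0.0410.

E[X] = C(7,5)·2^(1−C(5,2)) = 21/512 ≈ 0.0410.


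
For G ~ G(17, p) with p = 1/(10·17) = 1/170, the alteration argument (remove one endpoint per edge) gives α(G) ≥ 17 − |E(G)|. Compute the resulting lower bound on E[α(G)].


E[|E(G)|] = C(17, 2)·p = 136 · (1/170) = 4/5.
E[α(G)] ≥ n − E[|E(G)|] = 17 − 4/5 = 81/5.
Numerically: ≈ 16.2000.
(This is only a lower bound; the true E[α(G)] may be larger.)

E[α(G)] ≥ 81/5 ≈ 16.2000.


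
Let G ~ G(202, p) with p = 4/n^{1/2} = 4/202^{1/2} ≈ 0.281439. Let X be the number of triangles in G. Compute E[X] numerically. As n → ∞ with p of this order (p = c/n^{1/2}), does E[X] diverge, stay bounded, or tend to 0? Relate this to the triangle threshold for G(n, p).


Number of potential triangles: C(202, 3) = 1353400.
Each occurs with probability p³ ≈ (0.281439)³ ≈ 2.22921994e-02.
By linearity: E[X] = C(202, 3)·p³ ≈ 1353400 · 2.22921994e-02 ≈ 30170.262718.
Since α = 1/2 < 1, p = c/n^{1/2} ≫ 1/n is above the triangle threshold p ~ 1/n. Asymptotically E[X] ~ (c³/6)·n^{3(1−α)} = (4³/6)·n^{1.5} → ∞; triangles are abundant w.h.p.

E[X] ≈ 30170.262718; in regime p = Θ(1/n^{1/2}) E[X] diverges (above the triangle threshold p ~ 1/n).


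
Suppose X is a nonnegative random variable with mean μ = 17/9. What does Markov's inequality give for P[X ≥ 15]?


μ = E[X] = 17/9, a = 15.
Markov: P[X ≥ 15] ≤ μ/a = (17/9)/15 = 17/135.
Numerically: ≈ 0.1259.
(Since a = 15 > μ = 1.8889, the bound 17/135 is < 1 and informative.)

P[X ≥ 15] ≤ 17/135 ≈ 0.1259.


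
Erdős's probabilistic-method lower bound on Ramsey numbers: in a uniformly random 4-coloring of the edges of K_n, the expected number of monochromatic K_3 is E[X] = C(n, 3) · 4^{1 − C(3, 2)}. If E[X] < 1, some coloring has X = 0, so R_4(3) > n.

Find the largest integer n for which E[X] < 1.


We need C(n, 3) · 4^{1 − 3} < 1, i.e. C(n, 3) < 4^{3 − 1} = 16.
Check values of n near the boundary:
  n = 3: C(3, 3) = 1; 1 < 16? YES
  n = 4: C(4, 3) = 4; 4 < 16? YES
  n = 5: C(5, 3) = 10; 10 < 16? YES
  n = 6: C(6, 3) = 20; 20 < 16? NO
  n = 7: C(7, 3) = 35; 35 < 16? NO
  n = 8: C(8, 3) = 56; 56 < 16? NO
The largest n with C(n, 3) < 16 is n = 5 (where E[X] = 5/8 ≈ 0.6250000). Hence R_4(3) > 5, i.e. R_4(3) ≥ 6.

Largest n = 5; hence R_4(3) > 5.


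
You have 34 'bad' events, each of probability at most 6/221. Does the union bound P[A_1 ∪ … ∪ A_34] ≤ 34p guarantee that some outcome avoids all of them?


Union bound: P[∪_{i=1}^{34} A_i] ≤ Σ_i P[A_i] ≤ 34·p = 34·(6/221) = 12/13.
Numerically: 12/13 ≈ 0.9231.
Is 12/13 < 1? YES.
Since P[∪ A_i] ≤ 12/13 < 1, the complement has P[∩ A_i^c] ≥ 1 − 12/13 = 1/13 > 0, so some outcome avoids every A_i.

34·p = 12/13 ≈ 0.9231; existence CERTIFIED by the union bound.


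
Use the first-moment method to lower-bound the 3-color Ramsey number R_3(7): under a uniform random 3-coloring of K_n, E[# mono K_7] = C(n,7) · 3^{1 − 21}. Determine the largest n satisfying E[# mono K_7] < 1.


We need C(n, 7) · 3^{1 − 21} < 1, i.e. C(n, 7) < 3^{21 − 1} = 3486784401.
Check values of n near the boundary:
  n = 75: C(75, 7) = 1984829850; 1984829850 < 3486784401? YES
  n = 76: C(76, 7) = 2186189400; 2186189400 < 3486784401? YES
  n = 77: C(77, 7) = 2404808340; 2404808340 < 3486784401? YES
  n = 78: C(78, 7) = 2641902120; 2641902120 < 3486784401? YES
  n = 79: C(79, 7) = 2898753715; 2898753715 < 3486784401? YES
  n = 80: C(80, 7) = 3176716400; 3176716400 < 3486784401? YES
  n = 81: C(81, 7) = 3477216600; 3477216600 < 3486784401? YES
  n = 82: C(82, 7) = 3801756816; 3801756816 < 3486784401? NO
The largest n with C(n, 7) < 3486784401 is n = 81 (where E[X] = 42928600/43046721 ≈ 0.997). Hence R_3(7) > 81, i.e. R_3(7) ≥ 82.

Largest n = 81; hence R_3(7) > 81.


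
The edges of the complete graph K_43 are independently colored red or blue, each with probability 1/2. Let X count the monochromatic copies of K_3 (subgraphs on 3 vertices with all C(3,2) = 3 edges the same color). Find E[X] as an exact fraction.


Let X = Σ_S X_S over the C(43, 3) = 12341 subsets S of size 3, where X_S = 1 if the K_3 on S is monochromatic.
For a fixed S, the K_3 on S has C(3, 2) = 3 edges. P[all 3 edges red] = (1/2)^3, and likewise for blue, so P[monochromatic] = 2·(1/2)^3 = 2^{1 − 3} = 1/4.
By linearity of expectation: E[X] = C(43, 3) · 2^{1 − 3} = 12341 · 1/4 = 12341/4.
Numerically: E[X] ≈ 3085.250.

E[X] = C(43,3)·2^(1−C(3,2)) = 12341/4 ≈ 3085.250.


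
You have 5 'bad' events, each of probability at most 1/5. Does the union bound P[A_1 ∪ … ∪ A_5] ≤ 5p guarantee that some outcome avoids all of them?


Union bound: P[∪_{i=1}^{5} A_i] ≤ Σ_i P[A_i] ≤ 5·p = 5·(1/5) = 1.
Numerically: 1 ≈ 1.0000.
Is 1 < 1? NO.
Since the bound 1 is ≥ 1, the union bound is uninformative here; it does NOT by itself certify existence.

5·p = 1 ≈ 1.0000; existence NOT certified by the union bound.


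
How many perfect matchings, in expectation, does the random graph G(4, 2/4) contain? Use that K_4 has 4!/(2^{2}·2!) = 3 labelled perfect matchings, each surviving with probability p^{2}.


K_4 has 4!/(2^{2}·2!) = 3 labelled perfect matchings.
For each such perfect matching H, let X_H = 1 if all 2 edges of H are present in G. Then P[X_H = 1] = p^{2} = (1/2)^{2} = 1/4.
By linearity: E[X] = Σ_H E[X_H] = 3 · p^{2} = 3 · 1/4 = 3/4.
Numerically: E[X] ≈ 0.75.

E[X] = 3 · (1/2)^{2} = 3/4 ≈ 0.75.


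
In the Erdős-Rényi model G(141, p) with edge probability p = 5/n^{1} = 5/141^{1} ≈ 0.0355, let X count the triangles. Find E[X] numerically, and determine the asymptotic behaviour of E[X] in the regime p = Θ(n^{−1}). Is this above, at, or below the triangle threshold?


Number of potential triangles: C(141, 3) = 457310.
Each occurs with probability p³ ≈ (0.0355)³ ≈ 4.45916e-05.
By linearity: E[X] = C(141, 3)·p³ ≈ 457310 · 4.45916e-05 ≈ 20.392.
Here α = 1, so p = 5/n is exactly at the triangle threshold p ~ 1/n. Asymptotically E[X] → c³/6 = 5³/6 = 125/6 ≈ 20.833, a bounded constant. In this regime the triangle count is asymptotically Poisson(c³/6).

E[X] ≈ 20.392; in regime p = Θ(1/n^{1}) E[X] stays bounded (at the triangle threshold p ~ 1/n).


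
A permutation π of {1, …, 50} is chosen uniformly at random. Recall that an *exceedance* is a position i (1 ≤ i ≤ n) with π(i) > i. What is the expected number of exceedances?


Write X = Σ_{i=1}^{50} X_i, where X_i = 1_{π(i) > i}.
For each fixed i, π(i) is uniform over {1, …, 50} (marginal of a uniform permutation), so P[π(i) > i] = (n − i)/n. Summing: Σ_{i=1}^{50} (n − i)/n = (0 + 1 + … + 49)/50 = 50(50 − 1)/(2·50) = (50 − 1)/2.
Hence E[X] = Σ_{i=1}^{50} (50 − i)/50 = 49/2 ≈ 24.500.

E[X] = 49/2 = 24.500.


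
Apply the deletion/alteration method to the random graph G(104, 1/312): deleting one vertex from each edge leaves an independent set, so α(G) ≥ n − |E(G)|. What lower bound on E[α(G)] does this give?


E[|E(G)|] = C(104, 2)·p = 5356 · (1/312) = 103/6.
E[α(G)] ≥ n − E[|E(G)|] = 104 − 103/6 = 521/6.
Numerically: ≈ 86.833333.
(This is only a lower bound; the true E[α(G)] may be larger.)

E[α(G)] ≥ 521/6 ≈ 86.833333.


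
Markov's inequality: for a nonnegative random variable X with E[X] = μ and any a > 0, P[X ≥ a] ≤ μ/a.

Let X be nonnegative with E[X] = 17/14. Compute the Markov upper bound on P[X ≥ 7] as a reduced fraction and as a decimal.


μ = E[X] = 17/14, a = 7.
Markov: P[X ≥ 7] ≤ μ/a = (17/14)/7 = 17/98.
Numerically: ≈ 0.17347.
(Since a = 7 > μ = 1.21429, the bound 17/98 is < 1 and informative.)

P[X ≥ 7] ≤ 17/98 ≈ 0.17347.


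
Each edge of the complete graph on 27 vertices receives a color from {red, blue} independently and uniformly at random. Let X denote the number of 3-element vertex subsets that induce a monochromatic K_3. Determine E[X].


Let X = Σ_S X_S over the C(27, 3) = 2925 subsets S of size 3, where X_S = 1 if the K_3 on S is monochromatic.
For a fixed S, the K_3 on S has C(3, 2) = 3 edges. P[all 3 edges red] = (1/2)^3, and likewise for blue, so P[monochromatic] = 2·(1/2)^3 = 2^{1 − 3} = 1/4.
By linearity of expectation: E[X] = C(27, 3) · 2^{1 − 3} = 2925 · 1/4 = 2925/4.
Numerically: E[X] ≈ 731.250000.

E[X] = C(27,3)·2^(1−C(3,2)) = 2925/4 ≈ 731.250000.


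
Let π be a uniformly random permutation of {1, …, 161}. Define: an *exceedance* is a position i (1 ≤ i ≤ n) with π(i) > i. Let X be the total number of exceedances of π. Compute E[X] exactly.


Write X = Σ_{i=1}^{161} X_i, where X_i = 1_{π(i) > i}.
For each fixed i, π(i) is uniform over {1, …, 161} (marginal of a uniform permutation), so P[π(i) > i] = (n − i)/n. Summing: Σ_{i=1}^{161} (n − i)/n = (0 + 1 + … + 160)/161 = 161(161 − 1)/(2·161) = (161 − 1)/2.
Hence E[X] = Σ_{i=1}^{161} (161 − i)/161 = 80 ≈ 80.00000.

E[X] = 80 = 80.00000.


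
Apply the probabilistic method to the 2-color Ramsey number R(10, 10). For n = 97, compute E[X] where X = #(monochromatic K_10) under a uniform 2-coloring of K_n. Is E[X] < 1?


E[X] = C(97, 10) · 2^{1 − 45} = 12576469727536 · 2^{−44} = 12576469727536/17592186044416.
As a reduced fraction: E[X] = 786029357971/1099511627776 ≈ 0.715.
Is E[X] < 1? YES.
Since E[X] < 1, there exists a 2-coloring of K_{97} with no monochromatic K_10; hence R(10, 10) > 97.

E[X] = 786029357971/1099511627776 ≈ 0.715; E[X] < 1, so R(10, 10) > 97.


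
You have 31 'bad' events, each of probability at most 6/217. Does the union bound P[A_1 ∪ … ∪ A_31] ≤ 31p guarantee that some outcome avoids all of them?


Union bound: P[∪_{i=1}^{31} A_i] ≤ Σ_i P[A_i] ≤ 31·p = 31·(6/217) = 6/7.
Numerically: 6/7 ≈ 0.857143.
Is 6/7 < 1? YES.
Since P[∪ A_i] ≤ 6/7 < 1, the complement has P[∩ A_i^c] ≥ 1 − 6/7 = 1/7 > 0, so some outcome avoids every A_i.

31·p = 6/7 ≈ 0.857143; existence CERTIFIED by the union bound.


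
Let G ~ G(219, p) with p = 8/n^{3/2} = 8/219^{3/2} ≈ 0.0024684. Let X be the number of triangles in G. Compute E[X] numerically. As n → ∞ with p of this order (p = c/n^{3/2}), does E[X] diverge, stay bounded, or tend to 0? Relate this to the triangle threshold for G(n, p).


Number of potential triangles: C(219, 3) = 1726669.
Each occurs with probability p³ ≈ (0.0024684)³ ≈ 1.5040818e-08.
By linearity: E[X] = C(219, 3)·p³ ≈ 1726669 · 1.5040818e-08 ≈ 0.02597.
Since α = 3/2 > 1, p = c/n^{3/2} = o(1/n) is below the triangle threshold p ~ 1/n. Asymptotically E[X] ~ (c³/6)·n^{3(1−α)} = (8³/6)·n^{-1.5} → 0, so by Markov's inequality G has no triangles w.h.p.

E[X] ≈ 0.02597; in regime p = Θ(1/n^{3/2}) E[X] tends to 0 (below the triangle threshold p ~ 1/n).


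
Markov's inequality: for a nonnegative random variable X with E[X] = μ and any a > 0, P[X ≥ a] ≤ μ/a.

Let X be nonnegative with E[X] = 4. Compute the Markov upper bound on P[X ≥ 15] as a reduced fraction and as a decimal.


μ = E[X] = 4, a = 15.
Markov: P[X ≥ 15] ≤ μ/a = (4)/15 = 4/15.
Numerically: ≈ 0.266667.
(Since a = 15 > μ = 4.000000, the bound 4/15 is < 1 and informative.)

P[X ≥ 15] ≤ 4/15 ≈ 0.266667.


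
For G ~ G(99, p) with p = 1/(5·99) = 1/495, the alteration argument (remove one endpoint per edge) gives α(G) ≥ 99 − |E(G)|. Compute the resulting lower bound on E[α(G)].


E[|E(G)|] = C(99, 2)·p = 4851 · (1/495) = 49/5.
E[α(G)] ≥ n − E[|E(G)|] = 99 − 49/5 = 446/5.
Numerically: ≈ 89.200.
(This is only a lower bound; the true E[α(G)] may be larger.)

E[α(G)] ≥ 446/5 ≈ 89.200.


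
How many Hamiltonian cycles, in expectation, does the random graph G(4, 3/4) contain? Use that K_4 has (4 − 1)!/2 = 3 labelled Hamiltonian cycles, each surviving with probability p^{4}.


K_4 has (4 − 1)!/2 = 3 labelled Hamiltonian cycles.
For each such Hamiltonian cycle H, let X_H = 1 if all 4 edges of H are present in G. Then P[X_H = 1] = p^{4} = (3/4)^{4} = 81/256.
By linearity: E[X] = Σ_H E[X_H] = 3 · p^{4} = 3 · 81/256 = 243/256.
Numerically: E[X] ≈ 0.9492.

E[X] = 3 · (3/4)^{4} = 243/256 ≈ 0.9492.


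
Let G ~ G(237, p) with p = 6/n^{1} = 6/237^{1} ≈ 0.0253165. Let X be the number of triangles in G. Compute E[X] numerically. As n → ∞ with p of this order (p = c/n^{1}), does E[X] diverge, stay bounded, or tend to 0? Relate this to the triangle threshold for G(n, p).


Number of potential triangles: C(237, 3) = 2190670.
Each occurs with probability p³ ≈ (0.0253165)³ ≈ 1.62258969e-05.
By linearity: E[X] = C(237, 3)·p³ ≈ 2190670 · 1.62258969e-05 ≈ 35.545586.
Here α = 1, so p = 6/n is exactly at the triangle threshold p ~ 1/n. Asymptotically E[X] → c³/6 = 6³/6 = 36 ≈ 36.000000, a bounded constant. In this regime the triangle count is asymptotically Poisson(c³/6).

E[X] ≈ 35.545586; in regime p = Θ(1/n^{1}) E[X] stays bounded (at the triangle threshold p ~ 1/n).


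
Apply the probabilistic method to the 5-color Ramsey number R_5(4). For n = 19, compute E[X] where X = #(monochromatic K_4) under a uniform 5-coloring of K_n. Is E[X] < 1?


E[X] = C(19, 4) · 5^{1 − 6} = 3876 · 5^{−5} = 3876/3125.
As a reduced fraction: E[X] = 3876/3125 ≈ 1.2403.
Is E[X] < 1? NO.
Since E[X] ≥ 1, the first-moment bound is inconclusive at n = 19; it does NOT by itself certify R_5(4) > 19.

E[X] = 3876/3125 ≈ 1.2403; E[X] ≥ 1; first-moment method inconclusive here.


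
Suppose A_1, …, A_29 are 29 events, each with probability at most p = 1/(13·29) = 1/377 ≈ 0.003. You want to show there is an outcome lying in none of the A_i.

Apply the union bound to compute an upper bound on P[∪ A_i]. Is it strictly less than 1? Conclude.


Union bound: P[∪_{i=1}^{29} A_i] ≤ Σ_i P[A_i] ≤ 29·p = 29·(1/377) = 1/13.
Numerically: 1/13 ≈ 0.077.
Is 1/13 < 1? YES.
Since P[∪ A_i] ≤ 1/13 < 1, the complement has P[∩ A_i^c] ≥ 1 − 1/13 = 12/13 > 0, so some outcome avoids every A_i.

29·p = 1/13 ≈ 0.077; existence CERTIFIED by the union bound.


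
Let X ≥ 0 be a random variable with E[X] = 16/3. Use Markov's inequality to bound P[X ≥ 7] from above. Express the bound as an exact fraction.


μ = E[X] = 16/3, a = 7.
Markov: P[X ≥ 7] ≤ μ/a = (16/3)/7 = 16/21.
Numerically: ≈ 0.76190.
(Since a = 7 > μ = 5.33333, the bound 16/21 is < 1 and informative.)

P[X ≥ 7] ≤ 16/21 ≈ 0.76190.


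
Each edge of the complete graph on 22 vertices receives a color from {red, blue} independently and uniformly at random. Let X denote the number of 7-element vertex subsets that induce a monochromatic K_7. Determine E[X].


Let X = Σ_S X_S over the C(22, 7) = 170544 subsets S of size 7, where X_S = 1 if the K_7 on S is monochromatic.
For a fixed S, the K_7 on S has C(7, 2) = 21 edges. P[all 21 edges red] = (1/2)^21, and likewise for blue, so P[monochromatic] = 2·(1/2)^21 = 2^{1 − 21} = 1/1048576.
By linearity: E[X] = C(22, 7) · 2^{1 − 21} = 170544 · 1/1048576 = 10659/65536.
Numerically: E[X] ≈ 0.162643.

E[X] = C(22,7)·2^(1−C(7,2)) = 10659/65536 ≈ 0.162643.


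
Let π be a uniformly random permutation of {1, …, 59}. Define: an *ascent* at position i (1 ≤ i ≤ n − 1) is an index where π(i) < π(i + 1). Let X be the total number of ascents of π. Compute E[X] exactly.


Write X = Σ X_I over i = 1, …, 58, with X_I the indicator of one ascent.
There are 58 indicators.
For each fixed i, the pair (π(i), π(i+1)) is a uniformly random ordered pair of distinct values from {1, …, 59}; by symmetry P[π(i) < π(i+1)] = 1/2.
By linearity: E[X] = 58 · (1/2) = (59 − 1) · (1/2) = 29 ≈ 29.000000.

E[X] = 29 = 29.000000.


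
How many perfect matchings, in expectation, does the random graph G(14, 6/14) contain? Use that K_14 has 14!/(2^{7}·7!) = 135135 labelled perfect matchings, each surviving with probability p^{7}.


K_14 has 14!/(2^{7}·7!) = 135135 labelled perfect matchings.
For each such perfect matching H, let X_H = 1 if all 7 edges of H are present in G. Then P[X_H = 1] = p^{7} = (3/7)^{7} = 2187/823543.
By linearity of expectation: E[X] = Σ_H E[X_H] = 135135 · p^{7} = 135135 · 2187/823543 = 42220035/117649.
Numerically: E[X] ≈ 358.864.

E[X] = 135135 · (3/7)^{7} = 42220035/117649 ≈ 358.864.


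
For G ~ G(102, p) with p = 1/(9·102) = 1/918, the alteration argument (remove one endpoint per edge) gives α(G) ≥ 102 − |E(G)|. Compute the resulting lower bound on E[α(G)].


E[|E(G)|] = C(102, 2)·p = 5151 · (1/918) = 101/18.
E[α(G)] ≥ n − E[|E(G)|] = 102 − 101/18 = 1735/18.
Numerically: ≈ 96.3889.
(This is only a lower bound; the true E[α(G)] may be larger.)

E[α(G)] ≥ 1735/18 ≈ 96.3889.


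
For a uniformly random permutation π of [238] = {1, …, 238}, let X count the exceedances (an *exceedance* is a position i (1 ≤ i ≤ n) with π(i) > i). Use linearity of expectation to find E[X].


Write X = Σ_{i=1}^{238} X_i, where X_i = 1_{π(i) > i}.
For each fixed i, π(i) is uniform over {1, …, 238} (marginal of a uniform permutation), so P[π(i) > i] = (n − i)/n. Summing: Σ_{i=1}^{238} (n − i)/n = (0 + 1 + … + 237)/238 = 238(238 − 1)/(2·238) = (238 − 1)/2.
Hence E[X] = Σ_{i=1}^{238} (238 − i)/238 = 237/2 ≈ 118.500000.

E[X] = 237/2 = 118.500000.


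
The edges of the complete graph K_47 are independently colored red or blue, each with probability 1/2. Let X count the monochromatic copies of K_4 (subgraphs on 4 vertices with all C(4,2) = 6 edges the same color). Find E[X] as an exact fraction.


Let X = Σ_S X_S over the C(47, 4) = 178365 subsets S of size 4, where X_S = 1 if the K_4 on S is monochromatic.
For a fixed S, the K_4 on S has C(4, 2) = 6 edges. P[all 6 edges red] = (1/2)^6, and likewise for blue, so P[monochromatic] = 2·(1/2)^6 = 2^{1 − 6} = 1/32.
By linearity: E[X] = C(47, 4) · 2^{1 − 6} = 178365 · 1/32 = 178365/32.
Numerically: E[X] ≈ 5573.90625.

E[X] = C(47,4)·2^(1−C(4,2)) = 178365/32 ≈ 5573.90625.


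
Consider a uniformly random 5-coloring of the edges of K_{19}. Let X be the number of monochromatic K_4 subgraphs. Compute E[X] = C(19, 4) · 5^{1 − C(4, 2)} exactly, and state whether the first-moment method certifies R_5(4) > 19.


E[X] = C(19, 4) · 5^{1 − 6} = 3876 · 5^{−5} = 3876/3125.
As a reduced fraction: E[X] = 3876/3125 ≈ 1.240.
Is E[X] < 1? NO.
Since E[X] ≥ 1, the first-moment bound is inconclusive at n = 19; it does NOT by itself certify R_5(4) > 19.

E[X] = 3876/3125 ≈ 1.240; E[X] ≥ 1; first-moment method inconclusive here.


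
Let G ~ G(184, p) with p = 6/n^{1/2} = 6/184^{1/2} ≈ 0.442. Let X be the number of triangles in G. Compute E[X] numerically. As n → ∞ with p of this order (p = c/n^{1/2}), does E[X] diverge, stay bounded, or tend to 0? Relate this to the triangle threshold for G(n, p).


Number of potential triangles: C(184, 3) = 1021384.
Each occurs with probability p³ ≈ (0.442)³ ≈ 8.65420e-02.
By linearity: E[X] = C(184, 3)·p³ ≈ 1021384 · 8.65420e-02 ≈ 88392.632.
Since α = 1/2 < 1, p = c/n^{1/2} ≫ 1/n is above the triangle threshold p ~ 1/n. Asymptotically E[X] ~ (c³/6)·n^{3(1−α)} = (6³/6)·n^{1.5} → ∞; triangles are abundant w.h.p.

E[X] ≈ 88392.632; in regime p = Θ(1/n^{1/2}) E[X] diverges (above the triangle threshold p ~ 1/n).


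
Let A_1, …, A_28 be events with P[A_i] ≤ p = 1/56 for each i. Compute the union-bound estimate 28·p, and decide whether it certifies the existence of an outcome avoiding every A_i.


Union bound: P[∪_{i=1}^{28} A_i] ≤ Σ_i P[A_i] ≤ 28·p = 28·(1/56) = 1/2.
Numerically: 1/2 ≈ 0.500.
Is 1/2 < 1? YES.
Since P[∪ A_i] ≤ 1/2 < 1, the complement has P[∩ A_i^c] ≥ 1 − 1/2 = 1/2 > 0, so some outcome avoids every A_i.

28·p = 1/2 ≈ 0.500; existence CERTIFIED by the union bound.


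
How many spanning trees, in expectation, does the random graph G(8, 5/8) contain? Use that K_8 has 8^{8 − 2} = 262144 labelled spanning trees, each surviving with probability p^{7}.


K_8 has 8^{8 − 2} = 262144 labelled spanning trees.
For each such spanning tree H, let X_H = 1 if all 7 edges of H are present in G. Then P[X_H = 1] = p^{7} = (5/8)^{7} = 78125/2097152.
Summing the indicators: E[X] = Σ_H E[X_H] = 262144 · p^{7} = 262144 · 78125/2097152 = 78125/8.
Numerically: E[X] ≈ 9765.6.

E[X] = 262144 · (5/8)^{7} = 78125/8 ≈ 9765.6.


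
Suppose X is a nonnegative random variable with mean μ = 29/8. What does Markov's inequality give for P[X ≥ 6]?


μ = E[X] = 29/8, a = 6.
Markov: P[X ≥ 6] ≤ μ/a = (29/8)/6 = 29/48.
Numerically: ≈ 0.60417.
(Since a = 6 > μ = 3.62500, the bound 29/48 is < 1 and informative.)

P[X ≥ 6] ≤ 29/48 ≈ 0.60417.


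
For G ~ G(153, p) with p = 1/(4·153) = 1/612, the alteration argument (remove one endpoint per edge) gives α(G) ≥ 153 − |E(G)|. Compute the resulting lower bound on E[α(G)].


E[|E(G)|] = C(153, 2)·p = 11628 · (1/612) = 19.
E[α(G)] ≥ n − E[|E(G)|] = 153 − 19 = 134.
Numerically: ≈ 134.0000.
(This is only a lower bound; the true E[α(G)] may be larger.)

E[α(G)] ≥ 134 ≈ 134.0000.


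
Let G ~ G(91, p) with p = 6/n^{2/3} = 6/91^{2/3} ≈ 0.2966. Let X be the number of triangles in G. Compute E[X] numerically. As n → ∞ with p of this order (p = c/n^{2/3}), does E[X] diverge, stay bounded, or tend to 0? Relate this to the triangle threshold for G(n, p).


Number of potential triangles: C(91, 3) = 121485.
Each occurs with probability p³ ≈ (0.2966)³ ≈ 2.608381e-02.
By linearity: E[X] = C(91, 3)·p³ ≈ 121485 · 2.608381e-02 ≈ 3168.7912.
Since α = 2/3 < 1, p = c/n^{2/3} ≫ 1/n is above the triangle threshold p ~ 1/n. Asymptotically E[X] ~ (c³/6)·n^{3(1−α)} = (6³/6)·n^{1} → ∞; triangles are abundant w.h.p.

E[X] ≈ 3168.7912; in regime p = Θ(1/n^{2/3}) E[X] diverges (above the triangle threshold p ~ 1/n).


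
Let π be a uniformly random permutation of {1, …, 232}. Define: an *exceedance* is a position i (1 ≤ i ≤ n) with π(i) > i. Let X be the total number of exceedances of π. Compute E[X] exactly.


Write X = Σ_{i=1}^{232} X_i, where X_i = 1_{π(i) > i}.
For each fixed i, π(i) is uniform over {1, …, 232} (marginal of a uniform permutation), so P[π(i) > i] = (n − i)/n. Summing: Σ_{i=1}^{232} (n − i)/n = (0 + 1 + … + 231)/232 = 232(232 − 1)/(2·232) = (232 − 1)/2.
Hence E[X] = Σ_{i=1}^{232} (232 − i)/232 = 231/2 ≈ 115.50000.

E[X] = 231/2 = 115.50000.
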